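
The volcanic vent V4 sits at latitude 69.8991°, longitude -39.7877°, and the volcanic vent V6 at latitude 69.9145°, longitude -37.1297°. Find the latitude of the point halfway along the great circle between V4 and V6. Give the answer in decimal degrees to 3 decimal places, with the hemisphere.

Bx = cos φ₂ cos Δλ = 0.343053,  By = cos φ₂ sin Δλ = 0.015926
φₘ = atan2(sin φ₁ + sin φ₂, √((cos φ₁ + Bx)² + By²)) = 69.91177°
λₘ = λ₁ + atan2(By, cos φ₁ + Bx) = -38.45919°

69.912°N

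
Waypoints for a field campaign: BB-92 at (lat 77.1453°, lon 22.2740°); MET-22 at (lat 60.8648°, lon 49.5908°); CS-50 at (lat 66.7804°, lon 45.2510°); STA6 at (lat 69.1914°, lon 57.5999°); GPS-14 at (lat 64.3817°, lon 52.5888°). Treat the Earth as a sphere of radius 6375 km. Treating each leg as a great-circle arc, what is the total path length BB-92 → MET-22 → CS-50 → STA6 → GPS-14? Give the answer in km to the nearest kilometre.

BB-92→MET-22: c = 0.324465 rad, d = 2068.47 km
MET-22→CS-50: c = 0.108456 rad, d = 691.41 km
CS-50→STA6: c = 0.090869 rad, d = 579.29 km
STA6→GPS-14: c = 0.090678 rad, d = 578.07 km
Total = 2068.47 + 691.41 + 579.29 + 578.07 = 3917.23 km

3917 km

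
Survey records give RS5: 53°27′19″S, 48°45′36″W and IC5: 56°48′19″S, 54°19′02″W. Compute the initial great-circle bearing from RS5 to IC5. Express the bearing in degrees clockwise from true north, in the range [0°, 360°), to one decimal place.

221.2°

RS5: φ = -53.45528°, λ = -48.76000°
IC5: φ = -56.80528°, λ = -54.31722°
Δλ = -5.5572°
y = sin Δλ · cos φ₂ = -0.053018
x = cos φ₁ sin φ₂ − sin φ₁ cos φ₂ cos Δλ = -0.060503
θ = atan2(y, x) = -138.7719° → 221.2281° (mod 360°)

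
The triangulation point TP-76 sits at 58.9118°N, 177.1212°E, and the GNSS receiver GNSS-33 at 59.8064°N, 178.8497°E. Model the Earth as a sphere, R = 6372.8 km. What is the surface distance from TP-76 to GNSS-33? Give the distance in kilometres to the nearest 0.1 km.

139.6 km

Δφ = 0.8946°,  Δλ = 1.7285°
a = sin²(Δφ/2) + cos φ₁ cos φ₂ sin²(Δλ/2) = 0.000120
c = 2·arcsin(√a) = 0.021912 rad = 1.2555°
d = R·c = 6372.8 × 0.021912 = 139.6 km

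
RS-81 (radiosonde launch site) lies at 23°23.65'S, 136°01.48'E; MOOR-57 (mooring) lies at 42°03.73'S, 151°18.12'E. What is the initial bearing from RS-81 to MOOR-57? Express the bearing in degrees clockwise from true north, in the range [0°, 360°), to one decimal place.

149.4°

RS-81: φ = -23.39417°, λ = +136.02467°
MOOR-57: φ = -42.06217°, λ = +151.30200°
Δλ = 15.2773°
y = sin Δλ · cos φ₂ = 0.195621
x = cos φ₁ sin φ₂ − sin φ₁ cos φ₂ cos Δλ = -0.330501
θ = atan2(y, x) = 149.3790° → 149.3790° (mod 360°)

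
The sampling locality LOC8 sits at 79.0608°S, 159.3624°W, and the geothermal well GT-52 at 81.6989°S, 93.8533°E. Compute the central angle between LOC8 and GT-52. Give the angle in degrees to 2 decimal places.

15.50°

Δφ = -2.6381°,  Δλ = -106.7843°
a = sin²(Δφ/2) + cos φ₁ cos φ₂ sin²(Δλ/2) = 0.018185
c = 2·arcsin(√a) = 0.270524 rad = 15.4999°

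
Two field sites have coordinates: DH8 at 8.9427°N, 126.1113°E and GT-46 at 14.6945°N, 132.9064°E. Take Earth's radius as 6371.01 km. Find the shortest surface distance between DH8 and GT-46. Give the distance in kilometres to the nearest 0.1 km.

977.5 km

Δφ = 5.7518°,  Δλ = 6.7951°
a = sin²(Δφ/2) + cos φ₁ cos φ₂ sin²(Δλ/2) = 0.005873
c = 2·arcsin(√a) = 0.153426 rad = 8.7906°
d = R·c = 6371.01 × 0.153426 = 977.5 km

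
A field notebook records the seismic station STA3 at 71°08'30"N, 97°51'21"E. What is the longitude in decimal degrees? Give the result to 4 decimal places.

97° + 51′/60 + 21″/3600 = 97 + 0.85000 + 0.00583 = 97.8558°

97.8558°E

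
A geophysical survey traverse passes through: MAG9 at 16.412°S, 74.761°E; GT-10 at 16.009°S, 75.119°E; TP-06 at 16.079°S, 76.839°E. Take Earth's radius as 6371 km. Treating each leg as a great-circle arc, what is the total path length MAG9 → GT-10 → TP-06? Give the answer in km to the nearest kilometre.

MAG9→GT-10: c = 0.009245 rad, d = 58.90 km
GT-10→TP-06: c = 0.028876 rad, d = 183.97 km
Total = 58.90 + 183.97 = 242.87 km

243 km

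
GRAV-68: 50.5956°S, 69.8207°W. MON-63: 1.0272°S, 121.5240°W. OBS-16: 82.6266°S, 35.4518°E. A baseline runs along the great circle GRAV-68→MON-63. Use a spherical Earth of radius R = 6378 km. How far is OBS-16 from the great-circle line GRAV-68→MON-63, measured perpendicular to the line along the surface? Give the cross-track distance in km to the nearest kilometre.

δ₁₃ = central angle GRAV-68→OBS-16 = 0.730507 rad  (haversine)
θ₁₃ = bearing GRAV-68→OBS-16 = 169.307°,  θ₁₂ = bearing GRAV-68→MON-63 = 300.780°
dₓₜ = R·arcsin(sin δ₁₃ · sin(θ₁₃ − θ₁₂)) = 6378·arcsin(0.66725·sin(-131.473°)) = -3339.114 km
|dₓₜ| = 3339.114 km

3339 km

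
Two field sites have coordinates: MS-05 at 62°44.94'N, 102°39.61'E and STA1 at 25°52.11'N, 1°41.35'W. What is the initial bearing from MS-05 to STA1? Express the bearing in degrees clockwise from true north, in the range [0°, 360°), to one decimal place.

MS-05: φ = +62.74900°, λ = +102.66017°
STA1: φ = +25.86850°, λ = -1.68917°
Δλ = -104.3493°
y = sin Δλ · cos φ₂ = -0.871727
x = cos φ₁ sin φ₂ − sin φ₁ cos φ₂ cos Δλ = 0.398029
θ = atan2(y, x) = -65.4586° → 294.5414° (mod 360°)

294.5°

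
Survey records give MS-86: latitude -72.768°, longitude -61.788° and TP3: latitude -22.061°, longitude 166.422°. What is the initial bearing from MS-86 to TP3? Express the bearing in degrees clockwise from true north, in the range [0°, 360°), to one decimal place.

224.6°

Δλ = -131.7900°
y = sin Δλ · cos φ₂ = -0.691003
x = cos φ₁ sin φ₂ − sin φ₁ cos φ₂ cos Δλ = -0.701155
θ = atan2(y, x) = -135.4178° → 224.5822° (mod 360°)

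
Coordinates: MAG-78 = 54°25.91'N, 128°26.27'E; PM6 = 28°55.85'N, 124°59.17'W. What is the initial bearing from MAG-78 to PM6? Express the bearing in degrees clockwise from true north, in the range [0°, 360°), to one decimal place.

60.0°

MAG-78: φ = +54.43183°, λ = +128.43783°
PM6: φ = +28.93083°, λ = -124.98617°
Δλ = 106.5760°
y = sin Δλ · cos φ₂ = 0.838833
x = cos φ₁ sin φ₂ − sin φ₁ cos φ₂ cos Δλ = 0.484485
θ = atan2(y, x) = 59.9906° → 59.9906° (mod 360°)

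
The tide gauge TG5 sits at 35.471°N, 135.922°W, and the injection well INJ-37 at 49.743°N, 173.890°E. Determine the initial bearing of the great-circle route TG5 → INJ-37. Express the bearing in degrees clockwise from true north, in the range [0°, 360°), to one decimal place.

307.5°

Δλ = -50.1880°
y = sin Δλ · cos φ₂ = -0.496391
x = cos φ₁ sin φ₂ − sin φ₁ cos φ₂ cos Δλ = 0.381422
θ = atan2(y, x) = -52.4617° → 307.5383° (mod 360°)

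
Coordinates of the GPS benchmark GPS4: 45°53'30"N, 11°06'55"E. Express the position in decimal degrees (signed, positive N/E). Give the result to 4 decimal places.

+45.8917°, +11.1153°

lat: 45.8917° N → +45.8917°
lon: 11.1153° E → +11.1153°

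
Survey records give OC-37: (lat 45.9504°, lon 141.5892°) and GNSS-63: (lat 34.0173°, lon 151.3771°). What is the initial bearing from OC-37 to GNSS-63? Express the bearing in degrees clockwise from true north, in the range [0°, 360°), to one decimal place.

Δλ = 9.7879°
y = sin Δλ · cos φ₂ = 0.140909
x = cos φ₁ sin φ₂ − sin φ₁ cos φ₂ cos Δλ = -0.198098
θ = atan2(y, x) = 144.5754° → 144.5754° (mod 360°)

144.6°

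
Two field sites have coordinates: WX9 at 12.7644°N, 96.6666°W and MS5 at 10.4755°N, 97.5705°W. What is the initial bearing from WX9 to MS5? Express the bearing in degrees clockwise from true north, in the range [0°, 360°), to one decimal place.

Δλ = -0.9039°
y = sin Δλ · cos φ₂ = -0.015512
x = cos φ₁ sin φ₂ − sin φ₁ cos φ₂ cos Δλ = -0.039911
θ = atan2(y, x) = -158.7602° → 201.2398° (mod 360°)

201.2°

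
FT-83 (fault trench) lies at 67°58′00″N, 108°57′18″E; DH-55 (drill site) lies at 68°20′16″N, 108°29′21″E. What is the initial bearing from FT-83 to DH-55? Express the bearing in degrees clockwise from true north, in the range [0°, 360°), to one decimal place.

335.2°

FT-83: φ = +67.96667°, λ = +108.95500°
DH-55: φ = +68.33778°, λ = +108.48917°
Δλ = -0.4658°
y = sin Δλ · cos φ₂ = -0.003001
x = cos φ₁ sin φ₂ − sin φ₁ cos φ₂ cos Δλ = 0.006488
θ = atan2(y, x) = -24.8225° → 335.1775° (mod 360°)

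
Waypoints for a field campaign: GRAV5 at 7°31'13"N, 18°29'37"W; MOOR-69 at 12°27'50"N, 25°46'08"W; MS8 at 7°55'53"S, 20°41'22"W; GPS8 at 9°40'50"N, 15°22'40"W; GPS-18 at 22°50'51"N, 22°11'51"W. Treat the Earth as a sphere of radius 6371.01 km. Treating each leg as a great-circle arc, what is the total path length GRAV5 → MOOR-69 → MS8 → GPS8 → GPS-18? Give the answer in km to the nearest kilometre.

GRAV5: φ = +7.52028°, λ = -18.49361°
MOOR-69: φ = +12.46389°, λ = -25.76889°
MS8: φ = -7.93139°, λ = -20.68944°
GPS8: φ = +9.68056°, λ = -15.37778°
GPS-18: φ = +22.84750°, λ = -22.19750°
GRAV5→MOOR-69: c = 0.151892 rad, d = 967.71 km
MOOR-69→MS8: c = 0.366708 rad, d = 2336.30 km
MS8→GPS8: c = 0.320953 rad, d = 2044.80 km
GPS8→GPS-18: c = 0.256503 rad, d = 1634.18 km
Total = 967.71 + 2336.30 + 2044.80 + 1634.18 = 6982.98 km

6983 km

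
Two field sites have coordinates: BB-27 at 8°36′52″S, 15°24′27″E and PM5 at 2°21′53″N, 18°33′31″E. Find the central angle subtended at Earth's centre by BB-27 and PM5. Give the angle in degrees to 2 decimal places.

11.42°

BB-27: φ = -8.61444°, λ = +15.40750°
PM5: φ = +2.36472°, λ = +18.55861°
Δφ = 10.9792°,  Δλ = 3.1511°
a = sin²(Δφ/2) + cos φ₁ cos φ₂ sin²(Δλ/2) = 0.009899
c = 2·arcsin(√a) = 0.199313 rad = 11.4198°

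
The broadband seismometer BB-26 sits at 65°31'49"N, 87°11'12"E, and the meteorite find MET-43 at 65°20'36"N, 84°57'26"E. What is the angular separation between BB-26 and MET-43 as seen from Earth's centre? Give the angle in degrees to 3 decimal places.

BB-26: φ = +65.53028°, λ = +87.18667°
MET-43: φ = +65.34333°, λ = +84.95722°
Δφ = -0.1869°,  Δλ = -2.2294°
a = sin²(Δφ/2) + cos φ₁ cos φ₂ sin²(Δλ/2) = 0.000068
c = 2·arcsin(√a) = 0.016500 rad = 0.9454°

0.945°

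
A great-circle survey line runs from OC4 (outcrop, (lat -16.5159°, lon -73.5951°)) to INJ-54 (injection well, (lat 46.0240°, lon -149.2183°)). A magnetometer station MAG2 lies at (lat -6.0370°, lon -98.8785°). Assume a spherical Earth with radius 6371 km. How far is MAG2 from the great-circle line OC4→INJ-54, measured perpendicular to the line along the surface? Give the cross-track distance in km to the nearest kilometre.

δ₁₃ = central angle OC4→MAG2 = 0.469068 rad  (haversine)
θ₁₃ = bearing OC4→MAG2 = 290.024°,  θ₁₂ = bearing OC4→INJ-54 = 317.691°
dₓₜ = R·arcsin(sin δ₁₃ · sin(θ₁₃ − θ₁₂)) = 6371·arcsin(0.45206·sin(-27.666°)) = -1347.292 km
|dₓₜ| = 1347.292 km

1347 km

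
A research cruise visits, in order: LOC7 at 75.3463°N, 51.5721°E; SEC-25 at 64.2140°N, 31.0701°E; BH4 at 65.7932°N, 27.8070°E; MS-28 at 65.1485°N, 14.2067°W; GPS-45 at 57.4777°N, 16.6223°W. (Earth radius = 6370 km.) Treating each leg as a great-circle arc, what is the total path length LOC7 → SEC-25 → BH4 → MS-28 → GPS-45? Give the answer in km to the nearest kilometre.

LOC7→SEC-25: c = 0.227587 rad, d = 1449.73 km
SEC-25→BH4: c = 0.036581 rad, d = 233.02 km
BH4→MS-28: c = 0.298947 rad, d = 1904.29 km
MS-28→GPS-45: c = 0.135377 rad, d = 862.35 km
Total = 1449.73 + 233.02 + 1904.29 + 862.35 = 4449.40 km

4449 km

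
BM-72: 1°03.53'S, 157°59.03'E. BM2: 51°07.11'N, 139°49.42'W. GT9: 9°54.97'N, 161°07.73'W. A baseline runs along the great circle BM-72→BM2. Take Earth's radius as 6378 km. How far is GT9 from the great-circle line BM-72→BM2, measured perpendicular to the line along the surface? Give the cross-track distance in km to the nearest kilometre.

BM-72: φ = -1.05883°, λ = +157.98383°
BM2: φ = +51.11850°, λ = -139.82367°
GT9: φ = +9.91617°, λ = -161.12883°
δ₁₃ = central angle BM-72→GT9 = 0.735650 rad  (haversine)
θ₁₃ = bearing BM-72→GT9 = 73.914°,  θ₁₂ = bearing BM-72→BM2 = 35.315°
dₓₜ = R·arcsin(sin δ₁₃ · sin(θ₁₃ − θ₁₂)) = 6378·arcsin(0.67107·sin(38.599°)) = 2755.060 km
|dₓₜ| = 2755.060 km

2755 km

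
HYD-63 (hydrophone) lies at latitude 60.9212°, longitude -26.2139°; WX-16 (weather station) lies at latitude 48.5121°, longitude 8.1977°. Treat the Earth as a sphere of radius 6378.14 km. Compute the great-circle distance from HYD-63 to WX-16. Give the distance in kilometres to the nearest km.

2564 km

Δφ = -12.4091°,  Δλ = 34.4116°
a = sin²(Δφ/2) + cos φ₁ cos φ₂ sin²(Δλ/2) = 0.039853
c = 2·arcsin(√a) = 0.401965 rad = 23.0309°
d = R·c = 6378.14 × 0.401965 = 2563.8 km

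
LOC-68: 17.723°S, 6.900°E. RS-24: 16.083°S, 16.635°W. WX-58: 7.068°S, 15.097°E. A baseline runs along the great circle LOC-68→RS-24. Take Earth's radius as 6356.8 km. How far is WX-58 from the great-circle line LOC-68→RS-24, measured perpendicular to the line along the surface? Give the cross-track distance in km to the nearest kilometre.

δ₁₃ = central angle LOC-68→WX-58 = 0.232468 rad  (haversine)
θ₁₃ = bearing LOC-68→WX-58 = 37.892°,  θ₁₂ = bearing LOC-68→RS-24 = 270.640°
dₓₜ = R·arcsin(sin δ₁₃ · sin(θ₁₃ − θ₁₂)) = 6356.8·arcsin(0.23038·sin(-232.748°)) = 1172.334 km
|dₓₜ| = 1172.334 km

1172 km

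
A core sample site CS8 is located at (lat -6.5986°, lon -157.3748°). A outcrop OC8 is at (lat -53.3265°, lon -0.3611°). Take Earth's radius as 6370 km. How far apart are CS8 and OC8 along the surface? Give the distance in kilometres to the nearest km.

13008 km

Δφ = -46.7279°,  Δλ = 157.0137°
a = sin²(Δφ/2) + cos φ₁ cos φ₂ sin²(Δλ/2) = 0.727011
c = 2·arcsin(√a) = 2.042071 rad = 117.0021°
d = R·c = 6370 × 2.042071 = 13008.0 km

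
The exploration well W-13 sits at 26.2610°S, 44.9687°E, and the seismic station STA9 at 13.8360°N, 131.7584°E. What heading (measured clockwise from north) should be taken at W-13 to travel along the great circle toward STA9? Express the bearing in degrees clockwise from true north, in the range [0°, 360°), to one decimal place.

Δλ = 86.7897°
y = sin Δλ · cos φ₂ = 0.969460
x = cos φ₁ sin φ₂ − sin φ₁ cos φ₂ cos Δλ = 0.238520
θ = atan2(y, x) = 76.1778° → 76.1778° (mod 360°)

76.2°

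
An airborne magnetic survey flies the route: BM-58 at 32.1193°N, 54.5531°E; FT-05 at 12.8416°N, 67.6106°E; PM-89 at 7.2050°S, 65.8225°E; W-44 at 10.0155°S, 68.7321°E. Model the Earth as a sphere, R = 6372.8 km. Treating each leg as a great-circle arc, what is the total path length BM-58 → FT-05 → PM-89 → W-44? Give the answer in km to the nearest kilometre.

5210 km

BM-58→FT-05: c = 0.396085 rad, d = 2524.17 km
FT-05→PM-89: c = 0.351251 rad, d = 2238.45 km
PM-89→W-44: c = 0.070190 rad, d = 447.31 km
Total = 2524.17 + 2238.45 + 447.31 = 5209.93 km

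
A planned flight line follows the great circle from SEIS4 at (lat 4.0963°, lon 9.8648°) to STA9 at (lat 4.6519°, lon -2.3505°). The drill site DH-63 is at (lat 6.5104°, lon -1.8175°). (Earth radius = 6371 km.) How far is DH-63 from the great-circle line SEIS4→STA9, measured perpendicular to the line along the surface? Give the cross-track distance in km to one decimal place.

208.7 km

δ₁₃ = central angle SEIS4→DH-63 = 0.207330 rad  (haversine)
θ₁₃ = bearing SEIS4→DH-63 = 282.226°,  θ₁₂ = bearing SEIS4→STA9 = 273.070°
dₓₜ = R·arcsin(sin δ₁₃ · sin(θ₁₃ − θ₁₂)) = 6371·arcsin(0.20585·sin(9.156°)) = 208.729 km
|dₓₜ| = 208.729 km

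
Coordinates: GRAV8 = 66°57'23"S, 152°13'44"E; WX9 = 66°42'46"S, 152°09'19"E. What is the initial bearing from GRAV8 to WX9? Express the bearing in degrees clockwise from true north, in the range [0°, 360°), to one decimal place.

GRAV8: φ = -66.95639°, λ = +152.22889°
WX9: φ = -66.71278°, λ = +152.15528°
Δλ = -0.0736°
y = sin Δλ · cos φ₂ = -0.000508
x = cos φ₁ sin φ₂ − sin φ₁ cos φ₂ cos Δλ = 0.004252
θ = atan2(y, x) = -6.8127° → 353.1873° (mod 360°)

353.2°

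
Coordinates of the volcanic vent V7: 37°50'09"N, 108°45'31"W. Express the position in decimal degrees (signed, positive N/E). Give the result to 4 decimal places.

+37.8358°, -108.7586°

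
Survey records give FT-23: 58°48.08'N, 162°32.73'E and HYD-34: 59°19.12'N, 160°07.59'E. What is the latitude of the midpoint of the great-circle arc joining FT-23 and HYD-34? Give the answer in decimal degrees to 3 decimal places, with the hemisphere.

FT-23: φ = +58.80133°, λ = +162.54550°
HYD-34: φ = +59.31867°, λ = +160.12650°
Bx = cos φ₂ cos Δλ = 0.509808,  By = cos φ₂ sin Δλ = -0.021537
φₘ = atan2(sin φ₁ + sin φ₂, √((cos φ₁ + Bx)² + By²)) = 59.06563°
λₘ = λ₁ + atan2(By, cos φ₁ + Bx) = 161.34511°

59.066°N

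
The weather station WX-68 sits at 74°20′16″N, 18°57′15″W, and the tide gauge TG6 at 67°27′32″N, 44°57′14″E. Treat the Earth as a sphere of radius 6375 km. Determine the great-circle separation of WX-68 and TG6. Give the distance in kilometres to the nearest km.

WX-68: φ = +74.33778°, λ = -18.95417°
TG6: φ = +67.45889°, λ = +44.95389°
Δφ = -6.8789°,  Δλ = 63.9081°
a = sin²(Δφ/2) + cos φ₁ cos φ₂ sin²(Δλ/2) = 0.032586
c = 2·arcsin(√a) = 0.363023 rad = 20.7997°
d = R·c = 6375 × 0.363023 = 2314.3 km

2314 km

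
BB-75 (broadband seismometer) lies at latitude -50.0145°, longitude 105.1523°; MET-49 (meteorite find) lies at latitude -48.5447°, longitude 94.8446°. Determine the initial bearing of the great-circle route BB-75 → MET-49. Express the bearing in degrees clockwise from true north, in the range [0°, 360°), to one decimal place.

278.4°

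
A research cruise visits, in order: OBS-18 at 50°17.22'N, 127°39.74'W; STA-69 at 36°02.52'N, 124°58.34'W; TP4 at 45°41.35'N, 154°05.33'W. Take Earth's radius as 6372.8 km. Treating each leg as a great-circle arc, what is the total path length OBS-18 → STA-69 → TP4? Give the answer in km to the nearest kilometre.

OBS-18: φ = +50.28700°, λ = -127.66233°
STA-69: φ = +36.04200°, λ = -124.97233°
TP4: φ = +45.68917°, λ = -154.08883°
OBS-18→STA-69: c = 0.250925 rad, d = 1599.10 km
STA-69→TP4: c = 0.416573 rad, d = 2654.74 km
Total = 1599.10 + 2654.74 = 4253.83 km

4254 km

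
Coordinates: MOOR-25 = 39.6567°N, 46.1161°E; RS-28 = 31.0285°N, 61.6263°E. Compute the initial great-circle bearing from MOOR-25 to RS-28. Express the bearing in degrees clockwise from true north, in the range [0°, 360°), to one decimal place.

Δλ = 15.5102°
y = sin Δλ · cos φ₂ = 0.229147
x = cos φ₁ sin φ₂ − sin φ₁ cos φ₂ cos Δλ = -0.130107
θ = atan2(y, x) = 119.5874° → 119.5874° (mod 360°)

119.6°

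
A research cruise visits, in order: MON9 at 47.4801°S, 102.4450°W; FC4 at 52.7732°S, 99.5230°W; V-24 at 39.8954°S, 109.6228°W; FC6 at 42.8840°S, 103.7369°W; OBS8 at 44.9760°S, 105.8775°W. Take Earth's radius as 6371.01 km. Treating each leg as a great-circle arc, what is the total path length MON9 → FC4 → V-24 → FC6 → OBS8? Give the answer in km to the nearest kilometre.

3131 km

MON9→FC4: c = 0.097976 rad, d = 624.20 km
FC4→V-24: c = 0.255032 rad, d = 1624.81 km
V-24→FC6: c = 0.093026 rad, d = 592.67 km
FC6→OBS8: c = 0.045352 rad, d = 288.94 km
Total = 624.20 + 1624.81 + 592.67 + 288.94 = 3130.62 km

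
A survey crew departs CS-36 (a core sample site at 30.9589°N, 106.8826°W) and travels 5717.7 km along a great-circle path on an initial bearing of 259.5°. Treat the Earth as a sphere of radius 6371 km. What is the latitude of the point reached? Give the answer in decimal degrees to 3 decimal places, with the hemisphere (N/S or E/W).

δ = d/R = 5717.7/6371 = 0.897457 rad
φ₂ = arcsin(sin φ₁ cos δ + cos φ₁ sin δ cos θ)
   = arcsin(0.51442·0.62360 + 0.85754·0.78174·-0.18224) = 11.45675°
λ₂ = λ₁ + atan2(sin θ sin δ cos φ₁, cos δ − sin φ₁ sin φ₂) = -158.53676°

11.457°N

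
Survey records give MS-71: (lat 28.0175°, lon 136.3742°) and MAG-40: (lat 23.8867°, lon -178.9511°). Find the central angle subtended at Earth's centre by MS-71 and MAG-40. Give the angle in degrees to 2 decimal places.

40.16°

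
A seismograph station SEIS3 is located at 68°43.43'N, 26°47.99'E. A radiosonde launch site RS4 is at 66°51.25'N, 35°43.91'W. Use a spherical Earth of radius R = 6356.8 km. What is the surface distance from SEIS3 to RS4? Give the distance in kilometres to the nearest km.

2517 km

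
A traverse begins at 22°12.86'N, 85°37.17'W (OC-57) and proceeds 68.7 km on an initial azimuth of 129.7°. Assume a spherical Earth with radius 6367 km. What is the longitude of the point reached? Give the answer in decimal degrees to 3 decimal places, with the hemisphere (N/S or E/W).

OC-57: φ = +22.21433°, λ = -85.61950°
δ = d/R = 68.7/6367 = 0.010790 rad
φ₂ = arcsin(sin φ₁ cos δ + cos φ₁ sin δ cos θ)
   = arcsin(0.37807·0.99994 + 0.92578·0.01079·-0.63877) = 21.81863°
λ₂ = λ₁ + atan2(sin θ sin δ cos φ₁, cos δ − sin φ₁ sin φ₂) = -85.10714°

85.107°W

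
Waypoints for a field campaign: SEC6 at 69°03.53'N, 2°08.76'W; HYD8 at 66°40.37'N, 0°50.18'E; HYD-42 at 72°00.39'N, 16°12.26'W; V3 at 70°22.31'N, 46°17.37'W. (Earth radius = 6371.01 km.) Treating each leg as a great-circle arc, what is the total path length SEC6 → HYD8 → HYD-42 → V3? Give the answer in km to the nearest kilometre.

2263 km

SEC6: φ = +69.05883°, λ = -2.14600°
HYD8: φ = +66.67283°, λ = +0.83633°
HYD-42: φ = +72.00650°, λ = -16.20433°
V3: φ = +70.37183°, λ = -46.28950°
SEC6→HYD8: c = 0.046018 rad, d = 293.18 km
HYD8→HYD-42: c = 0.139397 rad, d = 888.10 km
HYD-42→V3: c = 0.169829 rad, d = 1081.98 km
Total = 293.18 + 888.10 + 1081.98 = 2263.27 km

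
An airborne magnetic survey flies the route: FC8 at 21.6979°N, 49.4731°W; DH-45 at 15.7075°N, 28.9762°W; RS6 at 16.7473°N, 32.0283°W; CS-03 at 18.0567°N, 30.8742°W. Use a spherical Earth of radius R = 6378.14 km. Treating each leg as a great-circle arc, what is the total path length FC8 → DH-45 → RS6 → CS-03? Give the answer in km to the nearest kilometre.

FC8→DH-45: c = 0.354233 rad, d = 2259.35 km
DH-45→RS6: c = 0.054270 rad, d = 346.14 km
RS6→CS-03: c = 0.029861 rad, d = 190.46 km
Total = 2259.35 + 346.14 + 190.46 = 2795.95 km

2796 km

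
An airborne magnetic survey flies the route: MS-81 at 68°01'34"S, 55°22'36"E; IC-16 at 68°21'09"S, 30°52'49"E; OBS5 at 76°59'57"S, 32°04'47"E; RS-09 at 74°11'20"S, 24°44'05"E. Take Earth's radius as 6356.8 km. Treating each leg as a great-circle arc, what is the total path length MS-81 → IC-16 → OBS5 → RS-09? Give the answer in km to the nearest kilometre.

2335 km

MS-81: φ = -68.02611°, λ = +55.37667°
IC-16: φ = -68.35250°, λ = +30.88028°
OBS5: φ = -76.99917°, λ = +32.07972°
RS-09: φ = -74.18889°, λ = +24.73472°
MS-81→IC-16: c = 0.157905 rad, d = 1003.77 km
IC-16→OBS5: c = 0.151034 rad, d = 960.09 km
OBS5→RS-09: c = 0.058414 rad, d = 371.33 km
Total = 1003.77 + 960.09 + 371.33 = 2335.19 km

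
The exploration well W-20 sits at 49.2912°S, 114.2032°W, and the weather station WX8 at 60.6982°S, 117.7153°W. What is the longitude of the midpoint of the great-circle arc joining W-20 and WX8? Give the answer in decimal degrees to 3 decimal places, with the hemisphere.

Bx = cos φ₂ cos Δλ = 0.488491,  By = cos φ₂ sin Δλ = -0.029981
φₘ = atan2(sin φ₁ + sin φ₂, √((cos φ₁ + Bx)² + By²)) = -55.00709°
λₘ = λ₁ + atan2(By, cos φ₁ + Bx) = -115.70875°

115.709°W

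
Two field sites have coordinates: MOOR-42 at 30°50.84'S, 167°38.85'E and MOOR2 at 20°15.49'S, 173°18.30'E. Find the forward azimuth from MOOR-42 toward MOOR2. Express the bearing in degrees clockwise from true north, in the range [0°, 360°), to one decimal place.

27.0°

MOOR-42: φ = -30.84733°, λ = +167.64750°
MOOR2: φ = -20.25817°, λ = +173.30500°
Δλ = 5.6575°
y = sin Δλ · cos φ₂ = 0.092484
x = cos φ₁ sin φ₂ − sin φ₁ cos φ₂ cos Δλ = 0.181422
θ = atan2(y, x) = 27.0111° → 27.0111° (mod 360°)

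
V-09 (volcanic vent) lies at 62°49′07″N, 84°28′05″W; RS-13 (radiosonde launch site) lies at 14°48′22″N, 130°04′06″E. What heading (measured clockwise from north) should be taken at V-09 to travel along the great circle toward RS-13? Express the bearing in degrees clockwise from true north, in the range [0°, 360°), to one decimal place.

326.4°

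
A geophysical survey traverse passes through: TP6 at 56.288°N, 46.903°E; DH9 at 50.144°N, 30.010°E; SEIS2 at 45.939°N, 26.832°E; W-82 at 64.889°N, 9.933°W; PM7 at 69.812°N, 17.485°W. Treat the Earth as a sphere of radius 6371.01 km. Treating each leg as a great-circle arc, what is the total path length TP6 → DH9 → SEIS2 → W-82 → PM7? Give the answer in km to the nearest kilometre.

5526 km

TP6→DH9: c = 0.205752 rad, d = 1310.84 km
DH9→SEIS2: c = 0.082210 rad, d = 523.76 km
SEIS2→W-82: c = 0.479768 rad, d = 3056.60 km
W-82→PM7: c = 0.099634 rad, d = 634.77 km
Total = 1310.84 + 523.76 + 3056.60 + 634.77 = 5525.98 km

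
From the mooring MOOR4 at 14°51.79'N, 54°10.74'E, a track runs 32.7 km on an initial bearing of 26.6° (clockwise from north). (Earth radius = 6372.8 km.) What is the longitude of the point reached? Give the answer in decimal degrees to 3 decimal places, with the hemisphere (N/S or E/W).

54.315°E

MOOR4: φ = +14.86317°, λ = +54.17900°
δ = d/R = 32.7/6372.8 = 0.005131 rad
φ₂ = arcsin(sin φ₁ cos δ + cos φ₁ sin δ cos θ)
   = arcsin(0.25651·0.99999 + 0.96654·0.00513·0.89415) = 15.12600°
λ₂ = λ₁ + atan2(sin θ sin δ cos φ₁, cos δ − sin φ₁ sin φ₂) = 54.31536°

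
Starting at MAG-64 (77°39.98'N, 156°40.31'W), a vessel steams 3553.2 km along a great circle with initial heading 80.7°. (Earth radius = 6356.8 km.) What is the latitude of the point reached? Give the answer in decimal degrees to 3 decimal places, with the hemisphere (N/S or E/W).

57.838°N

MAG-64: φ = +77.66633°, λ = -156.67183°
δ = d/R = 3553.2/6356.8 = 0.558960 rad
φ₂ = arcsin(sin φ₁ cos δ + cos φ₁ sin δ cos θ)
   = arcsin(0.97692·0.84781 + 0.21360·0.53031·0.16160) = 57.83789°
λ₂ = λ₁ + atan2(sin θ sin δ cos φ₁, cos δ − sin φ₁ sin φ₂) = -77.21200°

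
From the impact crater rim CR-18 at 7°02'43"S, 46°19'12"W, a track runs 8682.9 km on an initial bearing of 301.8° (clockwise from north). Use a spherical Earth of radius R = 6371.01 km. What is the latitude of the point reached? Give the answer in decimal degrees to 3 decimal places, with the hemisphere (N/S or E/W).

29.104°N

CR-18: φ = -7.04528°, λ = -46.32000°
δ = d/R = 8682.9/6371.01 = 1.362877 rad
φ₂ = arcsin(sin φ₁ cos δ + cos φ₁ sin δ cos θ)
   = arcsin(-0.12265·0.20642 + 0.99245·0.97846·0.52696) = 29.10388°
λ₂ = λ₁ + atan2(sin θ sin δ cos φ₁, cos δ − sin φ₁ sin φ₂) = -118.45047°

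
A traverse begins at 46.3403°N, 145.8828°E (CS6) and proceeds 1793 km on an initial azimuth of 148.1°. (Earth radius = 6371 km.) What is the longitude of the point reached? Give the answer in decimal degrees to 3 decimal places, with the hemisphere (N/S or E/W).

155.866°E

δ = d/R = 1793/6371 = 0.281431 rad
φ₂ = arcsin(sin φ₁ cos δ + cos φ₁ sin δ cos θ)
   = arcsin(0.72345·0.96066 + 0.69037·0.27773·-0.84897) = 32.15497°
λ₂ = λ₁ + atan2(sin θ sin δ cos φ₁, cos δ − sin φ₁ sin φ₂) = 155.86570°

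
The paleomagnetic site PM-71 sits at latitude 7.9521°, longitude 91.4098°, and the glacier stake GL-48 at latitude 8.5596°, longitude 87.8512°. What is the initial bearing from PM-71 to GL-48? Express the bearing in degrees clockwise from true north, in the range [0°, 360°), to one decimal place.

280.0°

Δλ = -3.5586°
y = sin Δλ · cos φ₂ = -0.061378
x = cos φ₁ sin φ₂ − sin φ₁ cos φ₂ cos Δλ = 0.010866
θ = atan2(y, x) = -79.9603° → 280.0397° (mod 360°)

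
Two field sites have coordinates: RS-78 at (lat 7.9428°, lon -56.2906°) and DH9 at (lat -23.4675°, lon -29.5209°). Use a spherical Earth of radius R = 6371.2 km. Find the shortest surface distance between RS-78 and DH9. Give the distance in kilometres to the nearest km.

Δφ = -31.4103°,  Δλ = 26.7697°
a = sin²(Δφ/2) + cos φ₁ cos φ₂ sin²(Δλ/2) = 0.121955
c = 2·arcsin(√a) = 0.713479 rad = 40.8794°
d = R·c = 6371.2 × 0.713479 = 4545.7 km

4546 km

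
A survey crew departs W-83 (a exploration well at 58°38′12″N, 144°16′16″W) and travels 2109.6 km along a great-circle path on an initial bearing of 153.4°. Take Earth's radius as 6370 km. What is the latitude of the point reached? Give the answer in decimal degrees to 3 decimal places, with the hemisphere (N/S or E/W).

41.008°N

W-83: φ = +58.63667°, λ = -144.27111°
δ = d/R = 2109.6/6370 = 0.331177 rad
φ₂ = arcsin(sin φ₁ cos δ + cos φ₁ sin δ cos θ)
   = arcsin(0.85388·0.94566 + 0.52046·0.32516·-0.89415) = 41.00801°
λ₂ = λ₁ + atan2(sin θ sin δ cos φ₁, cos δ − sin φ₁ sin φ₂) = -133.14702°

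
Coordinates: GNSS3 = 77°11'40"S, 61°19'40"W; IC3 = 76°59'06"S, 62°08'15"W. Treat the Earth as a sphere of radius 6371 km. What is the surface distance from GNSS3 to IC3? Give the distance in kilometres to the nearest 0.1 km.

GNSS3: φ = -77.19444°, λ = -61.32778°
IC3: φ = -76.98500°, λ = -62.13750°
Δφ = 0.2094°,  Δλ = -0.8097°
a = sin²(Δφ/2) + cos φ₁ cos φ₂ sin²(Δλ/2) = 0.000006
c = 2·arcsin(√a) = 0.004830 rad = 0.2768°
d = R·c = 6371 × 0.004830 = 30.8 km

30.8 km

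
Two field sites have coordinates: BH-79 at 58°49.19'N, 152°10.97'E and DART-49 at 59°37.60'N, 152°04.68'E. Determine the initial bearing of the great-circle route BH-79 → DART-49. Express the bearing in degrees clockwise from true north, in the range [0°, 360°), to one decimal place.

BH-79: φ = +58.81983°, λ = +152.18283°
DART-49: φ = +59.62667°, λ = +152.07800°
Δλ = -0.1048°
y = sin Δλ · cos φ₂ = -0.000925
x = cos φ₁ sin φ₂ − sin φ₁ cos φ₂ cos Δλ = 0.014082
θ = atan2(y, x) = -3.7587° → 356.2413° (mod 360°)

356.2°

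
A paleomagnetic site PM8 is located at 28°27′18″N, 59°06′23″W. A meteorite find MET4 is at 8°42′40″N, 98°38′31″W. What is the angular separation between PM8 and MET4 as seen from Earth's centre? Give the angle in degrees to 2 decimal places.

PM8: φ = +28.45500°, λ = -59.10639°
MET4: φ = +8.71111°, λ = -98.64194°
Δφ = -19.7439°,  Δλ = -39.5356°
a = sin²(Δφ/2) + cos φ₁ cos φ₂ sin²(Δλ/2) = 0.128800
c = 2·arcsin(√a) = 0.734152 rad = 42.0638°

42.06°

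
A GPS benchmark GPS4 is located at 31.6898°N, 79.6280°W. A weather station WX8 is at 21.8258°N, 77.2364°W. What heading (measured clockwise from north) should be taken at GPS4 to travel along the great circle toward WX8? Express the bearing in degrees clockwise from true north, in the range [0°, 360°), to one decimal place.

Δλ = 2.3916°
y = sin Δλ · cos φ₂ = 0.038738
x = cos φ₁ sin φ₂ − sin φ₁ cos φ₂ cos Δλ = -0.170885
θ = atan2(y, x) = 167.2275° → 167.2275° (mod 360°)

167.2°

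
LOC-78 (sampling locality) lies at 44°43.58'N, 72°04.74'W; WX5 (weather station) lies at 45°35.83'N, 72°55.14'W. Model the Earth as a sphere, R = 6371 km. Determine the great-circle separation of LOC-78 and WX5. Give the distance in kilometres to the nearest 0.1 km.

117.1 km

LOC-78: φ = +44.72633°, λ = -72.07900°
WX5: φ = +45.59717°, λ = -72.91900°
Δφ = 0.8708°,  Δλ = -0.8400°
a = sin²(Δφ/2) + cos φ₁ cos φ₂ sin²(Δλ/2) = 0.000084
c = 2·arcsin(√a) = 0.018381 rad = 1.0532°
d = R·c = 6371 × 0.018381 = 117.1 km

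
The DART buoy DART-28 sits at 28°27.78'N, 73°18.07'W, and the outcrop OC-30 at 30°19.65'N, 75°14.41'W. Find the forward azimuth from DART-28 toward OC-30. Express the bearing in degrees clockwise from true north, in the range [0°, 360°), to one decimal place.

318.3°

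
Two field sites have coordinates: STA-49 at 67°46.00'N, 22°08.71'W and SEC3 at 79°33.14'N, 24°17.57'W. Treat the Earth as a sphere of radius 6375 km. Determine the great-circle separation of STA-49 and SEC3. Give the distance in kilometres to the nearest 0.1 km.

1312.8 km

STA-49: φ = +67.76667°, λ = -22.14517°
SEC3: φ = +79.55233°, λ = -24.29283°
Δφ = 11.7857°,  Δλ = -2.1477°
a = sin²(Δφ/2) + cos φ₁ cos φ₂ sin²(Δλ/2) = 0.010565
c = 2·arcsin(√a) = 0.205935 rad = 11.7992°
d = R·c = 6375 × 0.205935 = 1312.8 km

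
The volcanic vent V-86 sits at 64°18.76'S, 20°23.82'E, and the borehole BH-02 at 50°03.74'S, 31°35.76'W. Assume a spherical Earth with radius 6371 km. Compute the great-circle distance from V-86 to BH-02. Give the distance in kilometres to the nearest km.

V-86: φ = -64.31267°, λ = +20.39700°
BH-02: φ = -50.06233°, λ = -31.59600°
Δφ = 14.2503°,  Δλ = -51.9930°
a = sin²(Δφ/2) + cos φ₁ cos φ₂ sin²(Δλ/2) = 0.068845
c = 2·arcsin(√a) = 0.530983 rad = 30.4231°
d = R·c = 6371 × 0.530983 = 3382.9 km

3383 km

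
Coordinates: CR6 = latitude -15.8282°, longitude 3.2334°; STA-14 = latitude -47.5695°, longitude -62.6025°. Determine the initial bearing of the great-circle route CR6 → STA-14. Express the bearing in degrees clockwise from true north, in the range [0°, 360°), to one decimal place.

Δλ = -65.8359°
y = sin Δλ · cos φ₂ = -0.615576
x = cos φ₁ sin φ₂ − sin φ₁ cos φ₂ cos Δλ = -0.634779
θ = atan2(y, x) = -135.8799° → 224.1201° (mod 360°)

224.1°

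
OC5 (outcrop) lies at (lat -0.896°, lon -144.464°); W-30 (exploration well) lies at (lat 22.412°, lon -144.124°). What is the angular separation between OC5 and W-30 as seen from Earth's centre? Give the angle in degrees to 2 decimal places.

Δφ = 23.3080°,  Δλ = 0.3400°
a = sin²(Δφ/2) + cos φ₁ cos φ₂ sin²(Δλ/2) = 0.040813
c = 2·arcsin(√a) = 0.406842 rad = 23.3104°

23.31°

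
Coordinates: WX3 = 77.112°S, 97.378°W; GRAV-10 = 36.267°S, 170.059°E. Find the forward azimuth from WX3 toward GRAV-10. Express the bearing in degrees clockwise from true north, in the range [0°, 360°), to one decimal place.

258.3°

Δλ = -92.5630°
y = sin Δλ · cos φ₂ = -0.805463
x = cos φ₁ sin φ₂ − sin φ₁ cos φ₂ cos Δλ = -0.167089
θ = atan2(y, x) = -101.7195° → 258.2805° (mod 360°)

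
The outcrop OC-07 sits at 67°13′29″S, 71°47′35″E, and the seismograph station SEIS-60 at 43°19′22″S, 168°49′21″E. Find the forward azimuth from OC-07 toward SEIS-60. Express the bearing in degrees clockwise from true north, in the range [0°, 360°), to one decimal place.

115.7°

OC-07: φ = -67.22472°, λ = +71.79306°
SEIS-60: φ = -43.32278°, λ = +168.82250°
Δλ = 97.0294°
y = sin Δλ · cos φ₂ = 0.722032
x = cos φ₁ sin φ₂ − sin φ₁ cos φ₂ cos Δλ = -0.347694
θ = atan2(y, x) = 115.7131° → 115.7131° (mod 360°)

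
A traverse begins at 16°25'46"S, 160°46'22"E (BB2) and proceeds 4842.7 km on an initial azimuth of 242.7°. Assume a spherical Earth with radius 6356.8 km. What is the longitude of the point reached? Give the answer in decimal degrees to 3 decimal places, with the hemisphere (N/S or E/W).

BB2: φ = -16.42944°, λ = +160.77278°
δ = d/R = 4842.7/6356.8 = 0.761814 rad
φ₂ = arcsin(sin φ₁ cos δ + cos φ₁ sin δ cos θ)
   = arcsin(-0.28283·0.72359 + 0.95917·0.69024·-0.45865) = -30.55097°
λ₂ = λ₁ + atan2(sin θ sin δ cos φ₁, cos δ − sin φ₁ sin φ₂) = 115.35626°

115.356°E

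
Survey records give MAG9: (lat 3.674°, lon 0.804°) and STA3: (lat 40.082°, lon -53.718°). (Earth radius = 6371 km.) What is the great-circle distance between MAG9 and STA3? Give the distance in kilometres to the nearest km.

6786 km

Δφ = 36.4080°,  Δλ = -54.5220°
a = sin²(Δφ/2) + cos φ₁ cos φ₂ sin²(Δλ/2) = 0.257791
c = 2·arcsin(√a) = 1.065099 rad = 61.0257°
d = R·c = 6371 × 1.065099 = 6785.7 km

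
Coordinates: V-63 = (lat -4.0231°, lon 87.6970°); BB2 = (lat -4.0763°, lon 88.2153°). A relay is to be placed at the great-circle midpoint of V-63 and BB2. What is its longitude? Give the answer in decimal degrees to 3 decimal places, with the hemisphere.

Bx = cos φ₂ cos Δλ = 0.997429,  By = cos φ₂ sin Δλ = 0.009023
φₘ = atan2(sin φ₁ + sin φ₂, √((cos φ₁ + Bx)² + By²)) = -4.04974°
λₘ = λ₁ + atan2(By, cos φ₁ + Bx) = 87.95614°

87.956°E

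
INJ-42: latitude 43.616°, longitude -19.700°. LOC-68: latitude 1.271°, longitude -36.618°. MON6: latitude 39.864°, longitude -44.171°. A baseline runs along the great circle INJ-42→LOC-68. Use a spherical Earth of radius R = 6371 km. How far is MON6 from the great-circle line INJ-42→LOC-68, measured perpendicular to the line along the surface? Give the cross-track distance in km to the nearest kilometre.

δ₁₃ = central angle INJ-42→MON6 = 0.324098 rad  (haversine)
θ₁₃ = bearing INJ-42→MON6 = 266.782°,  θ₁₂ = bearing INJ-42→LOC-68 = 204.320°
dₓₜ = R·arcsin(sin δ₁₃ · sin(θ₁₃ − θ₁₂)) = 6371·arcsin(0.31845·sin(62.462°)) = 1823.823 km
|dₓₜ| = 1823.823 km

1824 km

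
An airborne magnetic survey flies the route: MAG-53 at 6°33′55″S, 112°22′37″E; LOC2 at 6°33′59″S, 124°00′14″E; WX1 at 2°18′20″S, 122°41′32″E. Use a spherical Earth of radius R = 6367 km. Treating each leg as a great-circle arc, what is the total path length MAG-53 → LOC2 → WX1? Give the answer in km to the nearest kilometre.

1779 km

MAG-53: φ = -6.56528°, λ = +112.37694°
LOC2: φ = -6.56639°, λ = +124.00389°
WX1: φ = -2.30556°, λ = +122.69222°
MAG-53→LOC2: c = 0.201593 rad, d = 1283.54 km
LOC2→WX1: c = 0.077788 rad, d = 495.27 km
Total = 1283.54 + 495.27 = 1778.82 km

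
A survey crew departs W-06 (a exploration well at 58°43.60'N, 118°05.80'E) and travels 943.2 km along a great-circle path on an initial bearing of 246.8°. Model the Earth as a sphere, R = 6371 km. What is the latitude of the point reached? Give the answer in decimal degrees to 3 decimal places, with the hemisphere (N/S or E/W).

54.606°N

W-06: φ = +58.72667°, λ = +118.09667°
δ = d/R = 943.2/6371 = 0.148046 rad
φ₂ = arcsin(sin φ₁ cos δ + cos φ₁ sin δ cos θ)
   = arcsin(0.85470·0.98906 + 0.51912·0.14751·-0.39394) = 54.60573°
λ₂ = λ₁ + atan2(sin θ sin δ cos φ₁, cos δ − sin φ₁ sin φ₂) = 104.55941°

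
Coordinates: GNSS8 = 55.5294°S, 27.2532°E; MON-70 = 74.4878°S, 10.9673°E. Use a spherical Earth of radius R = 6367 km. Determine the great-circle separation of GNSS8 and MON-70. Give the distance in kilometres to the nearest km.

Δφ = -18.9584°,  Δλ = -16.2859°
a = sin²(Δφ/2) + cos φ₁ cos φ₂ sin²(Δλ/2) = 0.030160
c = 2·arcsin(√a) = 0.349100 rad = 20.0020°
d = R·c = 6367 × 0.349100 = 2222.7 km

2223 km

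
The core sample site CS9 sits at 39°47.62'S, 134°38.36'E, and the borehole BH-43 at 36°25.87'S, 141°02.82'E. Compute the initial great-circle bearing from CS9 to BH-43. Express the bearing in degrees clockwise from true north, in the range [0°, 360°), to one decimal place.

CS9: φ = -39.79367°, λ = +134.63933°
BH-43: φ = -36.43117°, λ = +141.04700°
Δλ = 6.4077°
y = sin Δλ · cos φ₂ = 0.089792
x = cos φ₁ sin φ₂ − sin φ₁ cos φ₂ cos Δλ = 0.055436
θ = atan2(y, x) = 58.3094° → 58.3094° (mod 360°)

58.3°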